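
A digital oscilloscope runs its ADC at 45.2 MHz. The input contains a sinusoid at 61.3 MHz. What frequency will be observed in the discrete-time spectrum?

16.1 MHz

61.3 MHz mod fs = 16.1 MHz.
16.1 MHz ≤ fs/2 = 22.6 MHz, appears at 16.1 MHz.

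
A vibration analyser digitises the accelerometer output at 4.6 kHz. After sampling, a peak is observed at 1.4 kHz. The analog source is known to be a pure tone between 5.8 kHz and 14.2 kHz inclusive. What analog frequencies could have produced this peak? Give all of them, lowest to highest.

6 kHz, 7.8 kHz, 10.6 kHz, 12.4 kHz

Frequencies that alias to 1.4 kHz are k·fs ± 1.4 kHz for integer k ≥ 0.
k=0: 1.4 kHz.
k=1: 3.2 kHz, 6 kHz.
k=2: 7.8 kHz, 10.6 kHz.
k=3: 12.4 kHz, 15.2 kHz.
k=4: 17 kHz, 19.8 kHz.
Within [5.8 kHz, 14.2 kHz]: 6 kHz, 7.8 kHz, 10.6 kHz, 12.4 kHz.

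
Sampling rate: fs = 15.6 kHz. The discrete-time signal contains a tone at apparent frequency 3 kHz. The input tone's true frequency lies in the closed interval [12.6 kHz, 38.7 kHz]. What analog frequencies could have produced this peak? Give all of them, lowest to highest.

Frequencies that alias to 3 kHz are k·fs ± 3 kHz for integer k ≥ 0.
k=0: 3 kHz.
k=1: 12.6 kHz, 18.6 kHz.
k=2: 28.2 kHz, 34.2 kHz.
k=3: 43.8 kHz, 49.8 kHz.
Within [12.6 kHz, 38.7 kHz]: 12.6 kHz, 18.6 kHz, 28.2 kHz, 34.2 kHz.

12.6 kHz, 18.6 kHz, 28.2 kHz, 34.2 kHz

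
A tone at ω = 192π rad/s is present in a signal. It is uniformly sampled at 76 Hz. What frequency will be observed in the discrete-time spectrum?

ω = 192π rad/s → f = ω/(2π) = 96 Hz.
96 Hz mod fs = 20 Hz.
20 Hz ≤ fs/2 = 38 Hz, appears at 20 Hz.

20 Hz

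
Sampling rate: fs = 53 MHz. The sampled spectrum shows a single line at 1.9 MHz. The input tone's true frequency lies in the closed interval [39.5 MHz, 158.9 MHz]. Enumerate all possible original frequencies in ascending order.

Frequencies that alias to 1.9 MHz are k·fs ± 1.9 MHz for integer k ≥ 0.
k=0: 1.9 MHz.
k=1: 51.1 MHz, 54.9 MHz.
k=2: 104.1 MHz, 107.9 MHz.
k=3: 157.1 MHz, 160.9 MHz.
k=4: 210.1 MHz, 213.9 MHz.
Within [39.5 MHz, 158.9 MHz]: 51.1 MHz, 54.9 MHz, 104.1 MHz, 107.9 MHz, 157.1 MHz.

51.1 MHz, 54.9 MHz, 104.1 MHz, 107.9 MHz, 157.1 MHz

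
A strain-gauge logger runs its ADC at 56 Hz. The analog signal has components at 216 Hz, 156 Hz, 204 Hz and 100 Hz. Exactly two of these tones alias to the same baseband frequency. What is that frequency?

12 Hz

fs/2 = 28 Hz.
216 Hz mod fs = 48 Hz.
48 Hz > fs/2 = 28 Hz, folds to fs − 48 Hz = 8 Hz.
156 Hz mod fs = 44 Hz.
44 Hz > fs/2 = 28 Hz, folds to fs − 44 Hz = 12 Hz.
204 Hz mod fs = 36 Hz.
36 Hz > fs/2 = 28 Hz, folds to fs − 36 Hz = 20 Hz.
100 Hz mod fs = 44 Hz.
44 Hz > fs/2 = 28 Hz, folds to fs − 44 Hz = 12 Hz.
100 Hz and 156 Hz both map to 12 Hz.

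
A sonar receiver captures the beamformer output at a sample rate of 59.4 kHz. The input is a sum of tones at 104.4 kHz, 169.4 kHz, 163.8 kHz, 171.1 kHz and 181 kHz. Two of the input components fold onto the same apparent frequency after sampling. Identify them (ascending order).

fs/2 = 29.7 kHz.
104.4 kHz mod fs = 45 kHz.
45 kHz > fs/2 = 29.7 kHz, folds to fs − 45 kHz = 14.4 kHz.
169.4 kHz mod fs = 50.6 kHz.
50.6 kHz > fs/2 = 29.7 kHz, folds to fs − 50.6 kHz = 8.8 kHz.
163.8 kHz mod fs = 45 kHz.
45 kHz > fs/2 = 29.7 kHz, folds to fs − 45 kHz = 14.4 kHz.
171.1 kHz mod fs = 52.3 kHz.
52.3 kHz > fs/2 = 29.7 kHz, folds to fs − 52.3 kHz = 7.1 kHz.
181 kHz mod fs = 2.8 kHz.
2.8 kHz ≤ fs/2 = 29.7 kHz, appears at 2.8 kHz.
104.4 kHz and 163.8 kHz both map to 14.4 kHz.

104.4 kHz, 163.8 kHz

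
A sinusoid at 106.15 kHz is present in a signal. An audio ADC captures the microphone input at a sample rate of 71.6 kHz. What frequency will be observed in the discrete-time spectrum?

106.15 kHz mod fs = 34.55 kHz.
34.55 kHz ≤ fs/2 = 35.8 kHz, appears at 34.55 kHz.

34.55 kHz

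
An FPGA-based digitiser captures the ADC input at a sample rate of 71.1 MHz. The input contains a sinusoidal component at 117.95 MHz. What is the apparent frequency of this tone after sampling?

117.95 MHz mod fs = 46.85 MHz.
46.85 MHz > fs/2 = 35.55 MHz, folds to fs − 46.85 MHz = 24.25 MHz.

24.25 MHz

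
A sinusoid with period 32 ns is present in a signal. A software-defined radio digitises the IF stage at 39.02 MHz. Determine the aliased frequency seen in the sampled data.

T = 32 ns → f = 1/T = 31.25 MHz.
31.25 MHz > fs/2 = 19.51 MHz, folds to fs − 31.25 MHz = 7.77 MHz.

7.77 MHz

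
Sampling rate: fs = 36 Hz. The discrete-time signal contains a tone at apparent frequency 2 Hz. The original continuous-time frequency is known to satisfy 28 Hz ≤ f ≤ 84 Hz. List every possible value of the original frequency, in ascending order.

34 Hz, 38 Hz, 70 Hz, 74 Hz

Frequencies that alias to 2 Hz are k·fs ± 2 Hz for integer k ≥ 0.
k=0: 2 Hz.
k=1: 34 Hz, 38 Hz.
k=2: 70 Hz, 74 Hz.
k=3: 106 Hz, 110 Hz.
Within [28 Hz, 84 Hz]: 34 Hz, 38 Hz, 70 Hz, 74 Hz.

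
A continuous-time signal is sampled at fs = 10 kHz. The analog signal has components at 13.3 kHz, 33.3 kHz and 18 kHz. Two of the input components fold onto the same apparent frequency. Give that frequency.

3.3 kHz

fs/2 = 5 kHz.
13.3 kHz mod fs = 3.3 kHz.
3.3 kHz ≤ fs/2 = 5 kHz, appears at 3.3 kHz.
33.3 kHz mod fs = 3.3 kHz.
3.3 kHz ≤ fs/2 = 5 kHz, appears at 3.3 kHz.
18 kHz mod fs = 8 kHz.
8 kHz > fs/2 = 5 kHz, folds to fs − 8 kHz = 2 kHz.
13.3 kHz and 33.3 kHz both map to 3.3 kHz.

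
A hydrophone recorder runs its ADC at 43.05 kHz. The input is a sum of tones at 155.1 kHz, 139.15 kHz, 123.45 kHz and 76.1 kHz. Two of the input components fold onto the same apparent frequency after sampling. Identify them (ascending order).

76.1 kHz, 139.15 kHz

fs/2 = 21.525 kHz.
155.1 kHz mod fs = 25.95 kHz.
25.95 kHz > fs/2 = 21.525 kHz, folds to fs − 25.95 kHz = 17.1 kHz.
139.15 kHz mod fs = 10 kHz.
10 kHz ≤ fs/2 = 21.525 kHz, appears at 10 kHz.
123.45 kHz mod fs = 37.35 kHz.
37.35 kHz > fs/2 = 21.525 kHz, folds to fs − 37.35 kHz = 5.7 kHz.
76.1 kHz mod fs = 33.05 kHz.
33.05 kHz > fs/2 = 21.525 kHz, folds to fs − 33.05 kHz = 10 kHz.
76.1 kHz and 139.15 kHz both map to 10 kHz.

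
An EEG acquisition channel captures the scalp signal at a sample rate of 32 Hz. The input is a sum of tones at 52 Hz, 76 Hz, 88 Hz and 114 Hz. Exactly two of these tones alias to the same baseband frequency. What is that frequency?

12 Hz

fs/2 = 16 Hz.
52 Hz mod fs = 20 Hz.
20 Hz > fs/2 = 16 Hz, folds to fs − 20 Hz = 12 Hz.
76 Hz mod fs = 12 Hz.
12 Hz ≤ fs/2 = 16 Hz, appears at 12 Hz.
88 Hz mod fs = 24 Hz.
24 Hz > fs/2 = 16 Hz, folds to fs − 24 Hz = 8 Hz.
114 Hz mod fs = 18 Hz.
18 Hz > fs/2 = 16 Hz, folds to fs − 18 Hz = 14 Hz.
52 Hz and 76 Hz both map to 12 Hz.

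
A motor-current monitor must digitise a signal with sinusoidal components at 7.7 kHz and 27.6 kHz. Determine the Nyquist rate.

55.2 kHz

Highest-frequency component: 27.6 kHz.
Nyquist rate = 2 × 27.6 kHz = 55.2 kHz.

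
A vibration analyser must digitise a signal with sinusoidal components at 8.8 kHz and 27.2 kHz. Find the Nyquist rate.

54.4 kHz

Highest-frequency component: 27.2 kHz.
Nyquist rate = 2 × 27.2 kHz = 54.4 kHz.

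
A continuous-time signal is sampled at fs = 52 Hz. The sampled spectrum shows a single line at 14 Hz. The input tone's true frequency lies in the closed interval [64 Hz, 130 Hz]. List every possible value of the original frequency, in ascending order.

66 Hz, 90 Hz, 118 Hz

Frequencies that alias to 14 Hz are k·fs ± 14 Hz for integer k ≥ 0.
k=0: 14 Hz.
k=1: 38 Hz, 66 Hz.
k=2: 90 Hz, 118 Hz.
k=3: 142 Hz, 170 Hz.
Within [64 Hz, 130 Hz]: 66 Hz, 90 Hz, 118 Hz.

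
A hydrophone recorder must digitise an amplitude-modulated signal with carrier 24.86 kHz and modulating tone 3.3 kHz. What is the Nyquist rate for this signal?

AM sidebands sit at fc ± fm = 21.56 kHz and 28.16 kHz.
Highest-frequency component: 28.16 kHz.
Nyquist rate = 2 × 28.16 kHz = 56.32 kHz.

56.32 kHz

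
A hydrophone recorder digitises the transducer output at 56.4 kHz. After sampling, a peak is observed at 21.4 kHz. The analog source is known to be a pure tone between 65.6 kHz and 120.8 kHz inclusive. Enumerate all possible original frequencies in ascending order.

Frequencies that alias to 21.4 kHz are k·fs ± 21.4 kHz for integer k ≥ 0.
k=0: 21.4 kHz.
k=1: 35 kHz, 77.8 kHz.
k=2: 91.4 kHz, 134.2 kHz.
k=3: 147.8 kHz, 190.6 kHz.
Within [65.6 kHz, 120.8 kHz]: 77.8 kHz, 91.4 kHz.

77.8 kHz, 91.4 kHz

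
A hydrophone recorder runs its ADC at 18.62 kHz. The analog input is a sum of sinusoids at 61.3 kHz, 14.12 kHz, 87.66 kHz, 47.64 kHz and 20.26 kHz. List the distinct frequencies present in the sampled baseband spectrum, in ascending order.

1.64 kHz, 4.5 kHz, 5.44 kHz, 8.22 kHz

fs/2 = 9.31 kHz.
61.3 kHz mod fs = 5.44 kHz.
5.44 kHz ≤ fs/2 = 9.31 kHz, appears at 5.44 kHz.
14.12 kHz > fs/2 = 9.31 kHz, folds to fs − 14.12 kHz = 4.5 kHz.
87.66 kHz mod fs = 13.18 kHz.
13.18 kHz > fs/2 = 9.31 kHz, folds to fs − 13.18 kHz = 5.44 kHz.
47.64 kHz mod fs = 10.4 kHz.
10.4 kHz > fs/2 = 9.31 kHz, folds to fs − 10.4 kHz = 8.22 kHz.
20.26 kHz mod fs = 1.64 kHz.
1.64 kHz ≤ fs/2 = 9.31 kHz, appears at 1.64 kHz.
Distinct values: {1.64 kHz, 4.5 kHz, 5.44 kHz, 8.22 kHz}.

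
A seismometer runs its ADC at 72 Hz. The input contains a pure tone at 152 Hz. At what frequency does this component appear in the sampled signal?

8 Hz

152 Hz mod fs = 8 Hz.
8 Hz ≤ fs/2 = 36 Hz, appears at 8 Hz.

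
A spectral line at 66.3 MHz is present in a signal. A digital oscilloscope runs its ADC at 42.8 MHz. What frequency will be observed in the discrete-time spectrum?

66.3 MHz mod fs = 23.5 MHz.
23.5 MHz > fs/2 = 21.4 MHz, folds to fs − 23.5 MHz = 19.3 MHz.

19.3 MHz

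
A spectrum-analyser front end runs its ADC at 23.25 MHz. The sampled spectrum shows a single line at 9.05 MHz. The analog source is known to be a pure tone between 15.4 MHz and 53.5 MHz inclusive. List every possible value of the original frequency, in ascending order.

32.3 MHz, 37.45 MHz

Frequencies that alias to 9.05 MHz are k·fs ± 9.05 MHz for integer k ≥ 0.
k=0: 9.05 MHz.
k=1: 14.2 MHz, 32.3 MHz.
k=2: 37.45 MHz, 55.55 MHz.
k=3: 60.7 MHz, 78.8 MHz.
Within [15.4 MHz, 53.5 MHz]: 32.3 MHz, 37.45 MHz.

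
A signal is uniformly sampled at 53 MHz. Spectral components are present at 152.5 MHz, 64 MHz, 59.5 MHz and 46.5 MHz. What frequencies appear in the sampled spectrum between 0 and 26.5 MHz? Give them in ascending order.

fs/2 = 26.5 MHz.
152.5 MHz mod fs = 46.5 MHz.
46.5 MHz > fs/2 = 26.5 MHz, folds to fs − 46.5 MHz = 6.5 MHz.
64 MHz mod fs = 11 MHz.
11 MHz ≤ fs/2 = 26.5 MHz, appears at 11 MHz.
59.5 MHz mod fs = 6.5 MHz.
6.5 MHz ≤ fs/2 = 26.5 MHz, appears at 6.5 MHz.
46.5 MHz > fs/2 = 26.5 MHz, folds to fs − 46.5 MHz = 6.5 MHz.
Distinct values: {6.5 MHz, 11 MHz}.

6.5 MHz, 11 MHz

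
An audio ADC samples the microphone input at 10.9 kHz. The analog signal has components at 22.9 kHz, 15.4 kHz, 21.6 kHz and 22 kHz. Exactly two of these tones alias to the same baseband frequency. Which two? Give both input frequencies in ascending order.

fs/2 = 5.45 kHz.
22.9 kHz mod fs = 1.1 kHz.
1.1 kHz ≤ fs/2 = 5.45 kHz, appears at 1.1 kHz.
15.4 kHz mod fs = 4.5 kHz.
4.5 kHz ≤ fs/2 = 5.45 kHz, appears at 4.5 kHz.
21.6 kHz mod fs = 10.7 kHz.
10.7 kHz > fs/2 = 5.45 kHz, folds to fs − 10.7 kHz = 0.2 kHz.
22 kHz mod fs = 0.2 kHz.
0.2 kHz ≤ fs/2 = 5.45 kHz, appears at 0.2 kHz.
21.6 kHz and 22 kHz both map to 0.2 kHz.

21.6 kHz, 22 kHz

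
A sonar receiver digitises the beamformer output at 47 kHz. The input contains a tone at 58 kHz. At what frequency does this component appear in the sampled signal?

58 kHz mod fs = 11 kHz.
11 kHz ≤ fs/2 = 23.5 kHz, appears at 11 kHz.

11 kHz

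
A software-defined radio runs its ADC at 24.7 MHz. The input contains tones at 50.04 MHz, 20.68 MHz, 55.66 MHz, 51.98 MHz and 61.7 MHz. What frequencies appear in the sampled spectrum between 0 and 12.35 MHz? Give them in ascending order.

0.64 MHz, 2.58 MHz, 4.02 MHz, 6.26 MHz, 12.3 MHz

fs/2 = 12.35 MHz.
50.04 MHz mod fs = 0.64 MHz.
0.64 MHz ≤ fs/2 = 12.35 MHz, appears at 0.64 MHz.
20.68 MHz > fs/2 = 12.35 MHz, folds to fs − 20.68 MHz = 4.02 MHz.
55.66 MHz mod fs = 6.26 MHz.
6.26 MHz ≤ fs/2 = 12.35 MHz, appears at 6.26 MHz.
51.98 MHz mod fs = 2.58 MHz.
2.58 MHz ≤ fs/2 = 12.35 MHz, appears at 2.58 MHz.
61.7 MHz mod fs = 12.3 MHz.
12.3 MHz ≤ fs/2 = 12.35 MHz, appears at 12.3 MHz.
Distinct values: {0.64 MHz, 2.58 MHz, 4.02 MHz, 6.26 MHz, 12.3 MHz}.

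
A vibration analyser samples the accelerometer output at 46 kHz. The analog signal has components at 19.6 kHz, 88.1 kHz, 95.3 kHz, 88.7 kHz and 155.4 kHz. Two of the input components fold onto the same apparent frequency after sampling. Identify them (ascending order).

88.7 kHz, 95.3 kHz

fs/2 = 23 kHz.
19.6 kHz ≤ fs/2 = 23 kHz, passes unchanged.
88.1 kHz mod fs = 42.1 kHz.
42.1 kHz > fs/2 = 23 kHz, folds to fs − 42.1 kHz = 3.9 kHz.
95.3 kHz mod fs = 3.3 kHz.
3.3 kHz ≤ fs/2 = 23 kHz, appears at 3.3 kHz.
88.7 kHz mod fs = 42.7 kHz.
42.7 kHz > fs/2 = 23 kHz, folds to fs − 42.7 kHz = 3.3 kHz.
155.4 kHz mod fs = 17.4 kHz.
17.4 kHz ≤ fs/2 = 23 kHz, appears at 17.4 kHz.
88.7 kHz and 95.3 kHz both map to 3.3 kHz.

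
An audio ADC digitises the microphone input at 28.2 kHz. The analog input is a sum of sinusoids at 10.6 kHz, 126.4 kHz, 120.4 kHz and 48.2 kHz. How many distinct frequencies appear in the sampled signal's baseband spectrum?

fs/2 = 14.1 kHz.
10.6 kHz ≤ fs/2 = 14.1 kHz, passes unchanged.
126.4 kHz mod fs = 13.6 kHz.
13.6 kHz ≤ fs/2 = 14.1 kHz, appears at 13.6 kHz.
120.4 kHz mod fs = 7.6 kHz.
7.6 kHz ≤ fs/2 = 14.1 kHz, appears at 7.6 kHz.
48.2 kHz mod fs = 20 kHz.
20 kHz > fs/2 = 14.1 kHz, folds to fs − 20 kHz = 8.2 kHz.
Distinct values: {7.6 kHz, 8.2 kHz, 10.6 kHz, 13.6 kHz} → 4.

4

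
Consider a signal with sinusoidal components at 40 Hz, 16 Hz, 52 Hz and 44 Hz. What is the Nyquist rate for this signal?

104 Hz

Highest-frequency component: 52 Hz.
Nyquist rate = 2 × 52 Hz = 104 Hz.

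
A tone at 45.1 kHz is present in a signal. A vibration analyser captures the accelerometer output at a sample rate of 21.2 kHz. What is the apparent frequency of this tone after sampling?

2.7 kHz

45.1 kHz mod fs = 2.7 kHz.
2.7 kHz ≤ fs/2 = 10.6 kHz, appears at 2.7 kHz.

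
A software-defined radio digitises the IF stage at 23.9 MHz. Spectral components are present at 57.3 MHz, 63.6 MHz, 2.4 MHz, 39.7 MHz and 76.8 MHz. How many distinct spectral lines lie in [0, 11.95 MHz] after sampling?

4

fs/2 = 11.95 MHz.
57.3 MHz mod fs = 9.5 MHz.
9.5 MHz ≤ fs/2 = 11.95 MHz, appears at 9.5 MHz.
63.6 MHz mod fs = 15.8 MHz.
15.8 MHz > fs/2 = 11.95 MHz, folds to fs − 15.8 MHz = 8.1 MHz.
2.4 MHz ≤ fs/2 = 11.95 MHz, passes unchanged.
39.7 MHz mod fs = 15.8 MHz.
15.8 MHz > fs/2 = 11.95 MHz, folds to fs − 15.8 MHz = 8.1 MHz.
76.8 MHz mod fs = 5.1 MHz.
5.1 MHz ≤ fs/2 = 11.95 MHz, appears at 5.1 MHz.
Distinct values: {2.4 MHz, 5.1 MHz, 8.1 MHz, 9.5 MHz} → 4.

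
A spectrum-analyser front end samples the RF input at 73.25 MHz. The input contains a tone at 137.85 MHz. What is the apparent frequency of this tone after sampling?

8.65 MHz

137.85 MHz mod fs = 64.6 MHz.
64.6 MHz > fs/2 = 36.625 MHz, folds to fs − 64.6 MHz = 8.65 MHz.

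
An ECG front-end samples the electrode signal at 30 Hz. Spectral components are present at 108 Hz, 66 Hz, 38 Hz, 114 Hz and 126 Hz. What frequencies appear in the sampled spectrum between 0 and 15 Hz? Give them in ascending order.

fs/2 = 15 Hz.
108 Hz mod fs = 18 Hz.
18 Hz > fs/2 = 15 Hz, folds to fs − 18 Hz = 12 Hz.
66 Hz mod fs = 6 Hz.
6 Hz ≤ fs/2 = 15 Hz, appears at 6 Hz.
38 Hz mod fs = 8 Hz.
8 Hz ≤ fs/2 = 15 Hz, appears at 8 Hz.
114 Hz mod fs = 24 Hz.
24 Hz > fs/2 = 15 Hz, folds to fs − 24 Hz = 6 Hz.
126 Hz mod fs = 6 Hz.
6 Hz ≤ fs/2 = 15 Hz, appears at 6 Hz.
Distinct values: {6 Hz, 8 Hz, 12 Hz}.

6 Hz, 8 Hz, 12 Hz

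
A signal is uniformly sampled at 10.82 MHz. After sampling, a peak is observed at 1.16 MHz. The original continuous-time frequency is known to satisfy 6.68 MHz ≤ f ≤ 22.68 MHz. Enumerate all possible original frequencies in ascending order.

Frequencies that alias to 1.16 MHz are k·fs ± 1.16 MHz for integer k ≥ 0.
k=0: 1.16 MHz.
k=1: 9.66 MHz, 11.98 MHz.
k=2: 20.48 MHz, 22.8 MHz.
k=3: 31.3 MHz, 33.62 MHz.
Within [6.68 MHz, 22.68 MHz]: 9.66 MHz, 11.98 MHz, 20.48 MHz.

9.66 MHz, 11.98 MHz, 20.48 MHz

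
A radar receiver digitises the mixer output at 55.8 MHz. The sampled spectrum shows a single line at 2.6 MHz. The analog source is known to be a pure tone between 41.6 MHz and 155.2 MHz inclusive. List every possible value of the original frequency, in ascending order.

53.2 MHz, 58.4 MHz, 109 MHz, 114.2 MHz

Frequencies that alias to 2.6 MHz are k·fs ± 2.6 MHz for integer k ≥ 0.
k=0: 2.6 MHz.
k=1: 53.2 MHz, 58.4 MHz.
k=2: 109 MHz, 114.2 MHz.
k=3: 164.8 MHz, 170 MHz.
Within [41.6 MHz, 155.2 MHz]: 53.2 MHz, 58.4 MHz, 109 MHz, 114.2 MHz.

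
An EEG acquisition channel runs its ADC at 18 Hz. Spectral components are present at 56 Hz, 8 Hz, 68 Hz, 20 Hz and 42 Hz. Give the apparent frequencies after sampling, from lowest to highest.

2 Hz, 4 Hz, 6 Hz, 8 Hz

fs/2 = 9 Hz.
56 Hz mod fs = 2 Hz.
2 Hz ≤ fs/2 = 9 Hz, appears at 2 Hz.
8 Hz ≤ fs/2 = 9 Hz, passes unchanged.
68 Hz mod fs = 14 Hz.
14 Hz > fs/2 = 9 Hz, folds to fs − 14 Hz = 4 Hz.
20 Hz mod fs = 2 Hz.
2 Hz ≤ fs/2 = 9 Hz, appears at 2 Hz.
42 Hz mod fs = 6 Hz.
6 Hz ≤ fs/2 = 9 Hz, appears at 6 Hz.
Distinct values: {2 Hz, 4 Hz, 6 Hz, 8 Hz}.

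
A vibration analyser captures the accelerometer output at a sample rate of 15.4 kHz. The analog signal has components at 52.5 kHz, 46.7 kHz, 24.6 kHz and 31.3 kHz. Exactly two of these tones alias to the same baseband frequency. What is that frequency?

0.5 kHz

fs/2 = 7.7 kHz.
52.5 kHz mod fs = 6.3 kHz.
6.3 kHz ≤ fs/2 = 7.7 kHz, appears at 6.3 kHz.
46.7 kHz mod fs = 0.5 kHz.
0.5 kHz ≤ fs/2 = 7.7 kHz, appears at 0.5 kHz.
24.6 kHz mod fs = 9.2 kHz.
9.2 kHz > fs/2 = 7.7 kHz, folds to fs − 9.2 kHz = 6.2 kHz.
31.3 kHz mod fs = 0.5 kHz.
0.5 kHz ≤ fs/2 = 7.7 kHz, appears at 0.5 kHz.
31.3 kHz and 46.7 kHz both map to 0.5 kHz.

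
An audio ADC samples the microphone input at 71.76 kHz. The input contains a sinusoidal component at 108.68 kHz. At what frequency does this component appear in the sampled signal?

108.68 kHz mod fs = 36.92 kHz.
36.92 kHz > fs/2 = 35.88 kHz, folds to fs − 36.92 kHz = 34.84 kHz.

34.84 kHz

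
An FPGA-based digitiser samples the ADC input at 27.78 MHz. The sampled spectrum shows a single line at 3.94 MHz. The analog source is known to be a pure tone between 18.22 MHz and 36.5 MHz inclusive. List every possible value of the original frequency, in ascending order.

Frequencies that alias to 3.94 MHz are k·fs ± 3.94 MHz for integer k ≥ 0.
k=0: 3.94 MHz.
k=1: 23.84 MHz, 31.72 MHz.
k=2: 51.62 MHz, 59.5 MHz.
Within [18.22 MHz, 36.5 MHz]: 23.84 MHz, 31.72 MHz.

23.84 MHz, 31.72 MHz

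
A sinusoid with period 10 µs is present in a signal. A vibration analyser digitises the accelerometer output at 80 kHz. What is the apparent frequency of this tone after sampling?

20 kHz

T = 10 µs → f = 1/T = 100 kHz.
100 kHz mod fs = 20 kHz.
20 kHz ≤ fs/2 = 40 kHz, appears at 20 kHz.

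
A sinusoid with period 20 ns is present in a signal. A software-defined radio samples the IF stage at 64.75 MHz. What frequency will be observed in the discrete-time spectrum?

14.75 MHz

T = 20 ns → f = 1/T = 50 MHz.
50 MHz > fs/2 = 32.375 MHz, folds to fs − 50 MHz = 14.75 MHz.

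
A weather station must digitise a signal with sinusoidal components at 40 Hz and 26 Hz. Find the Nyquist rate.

Highest-frequency component: 40 Hz.
Nyquist rate = 2 × 40 Hz = 80 Hz.

80 Hz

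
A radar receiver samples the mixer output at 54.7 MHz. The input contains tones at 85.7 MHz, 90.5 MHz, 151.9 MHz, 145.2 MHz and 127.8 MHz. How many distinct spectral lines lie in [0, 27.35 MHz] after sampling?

fs/2 = 27.35 MHz.
85.7 MHz mod fs = 31 MHz.
31 MHz > fs/2 = 27.35 MHz, folds to fs − 31 MHz = 23.7 MHz.
90.5 MHz mod fs = 35.8 MHz.
35.8 MHz > fs/2 = 27.35 MHz, folds to fs − 35.8 MHz = 18.9 MHz.
151.9 MHz mod fs = 42.5 MHz.
42.5 MHz > fs/2 = 27.35 MHz, folds to fs − 42.5 MHz = 12.2 MHz.
145.2 MHz mod fs = 35.8 MHz.
35.8 MHz > fs/2 = 27.35 MHz, folds to fs − 35.8 MHz = 18.9 MHz.
127.8 MHz mod fs = 18.4 MHz.
18.4 MHz ≤ fs/2 = 27.35 MHz, appears at 18.4 MHz.
Distinct values: {12.2 MHz, 18.4 MHz, 18.9 MHz, 23.7 MHz} → 4.

4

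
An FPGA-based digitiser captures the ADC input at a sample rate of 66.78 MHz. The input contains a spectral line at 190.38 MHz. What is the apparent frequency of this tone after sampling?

9.96 MHz

190.38 MHz mod fs = 56.82 MHz.
56.82 MHz > fs/2 = 33.39 MHz, folds to fs − 56.82 MHz = 9.96 MHz.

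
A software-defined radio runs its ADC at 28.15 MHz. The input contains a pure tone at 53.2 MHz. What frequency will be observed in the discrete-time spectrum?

3.1 MHz

53.2 MHz mod fs = 25.05 MHz.
25.05 MHz > fs/2 = 14.075 MHz, folds to fs − 25.05 MHz = 3.1 MHz.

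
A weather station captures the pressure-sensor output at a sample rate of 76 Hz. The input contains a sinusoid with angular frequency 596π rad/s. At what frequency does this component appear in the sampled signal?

ω = 596π rad/s → f = ω/(2π) = 298 Hz.
298 Hz mod fs = 70 Hz.
70 Hz > fs/2 = 38 Hz, folds to fs − 70 Hz = 6 Hz.

6 Hz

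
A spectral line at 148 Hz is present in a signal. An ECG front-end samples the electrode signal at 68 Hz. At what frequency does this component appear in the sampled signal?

12 Hz

148 Hz mod fs = 12 Hz.
12 Hz ≤ fs/2 = 34 Hz, appears at 12 Hz.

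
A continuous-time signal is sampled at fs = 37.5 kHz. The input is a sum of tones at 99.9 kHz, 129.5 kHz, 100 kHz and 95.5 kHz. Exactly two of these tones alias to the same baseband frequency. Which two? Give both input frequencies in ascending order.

fs/2 = 18.75 kHz.
99.9 kHz mod fs = 24.9 kHz.
24.9 kHz > fs/2 = 18.75 kHz, folds to fs − 24.9 kHz = 12.6 kHz.
129.5 kHz mod fs = 17 kHz.
17 kHz ≤ fs/2 = 18.75 kHz, appears at 17 kHz.
100 kHz mod fs = 25 kHz.
25 kHz > fs/2 = 18.75 kHz, folds to fs − 25 kHz = 12.5 kHz.
95.5 kHz mod fs = 20.5 kHz.
20.5 kHz > fs/2 = 18.75 kHz, folds to fs − 20.5 kHz = 17 kHz.
95.5 kHz and 129.5 kHz both map to 17 kHz.

95.5 kHz, 129.5 kHz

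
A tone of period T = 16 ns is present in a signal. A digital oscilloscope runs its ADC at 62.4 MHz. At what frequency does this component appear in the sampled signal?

T = 16 ns → f = 1/T = 62.5 MHz.
62.5 MHz mod fs = 0.1 MHz.
0.1 MHz ≤ fs/2 = 31.2 MHz, appears at 0.1 MHz.

0.1 MHz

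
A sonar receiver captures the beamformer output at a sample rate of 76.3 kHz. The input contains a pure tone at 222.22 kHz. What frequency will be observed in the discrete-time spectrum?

222.22 kHz mod fs = 69.62 kHz.
69.62 kHz > fs/2 = 38.15 kHz, folds to fs − 69.62 kHz = 6.68 kHz.

6.68 kHz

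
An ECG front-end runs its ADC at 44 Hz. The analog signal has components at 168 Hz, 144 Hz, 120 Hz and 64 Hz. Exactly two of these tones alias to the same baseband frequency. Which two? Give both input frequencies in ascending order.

120 Hz, 144 Hz

fs/2 = 22 Hz.
168 Hz mod fs = 36 Hz.
36 Hz > fs/2 = 22 Hz, folds to fs − 36 Hz = 8 Hz.
144 Hz mod fs = 12 Hz.
12 Hz ≤ fs/2 = 22 Hz, appears at 12 Hz.
120 Hz mod fs = 32 Hz.
32 Hz > fs/2 = 22 Hz, folds to fs − 32 Hz = 12 Hz.
64 Hz mod fs = 20 Hz.
20 Hz ≤ fs/2 = 22 Hz, appears at 20 Hz.
120 Hz and 144 Hz both map to 12 Hz.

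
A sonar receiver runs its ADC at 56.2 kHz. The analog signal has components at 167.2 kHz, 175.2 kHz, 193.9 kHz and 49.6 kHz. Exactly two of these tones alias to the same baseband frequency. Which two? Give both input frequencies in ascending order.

49.6 kHz, 175.2 kHz

fs/2 = 28.1 kHz.
167.2 kHz mod fs = 54.8 kHz.
54.8 kHz > fs/2 = 28.1 kHz, folds to fs − 54.8 kHz = 1.4 kHz.
175.2 kHz mod fs = 6.6 kHz.
6.6 kHz ≤ fs/2 = 28.1 kHz, appears at 6.6 kHz.
193.9 kHz mod fs = 25.3 kHz.
25.3 kHz ≤ fs/2 = 28.1 kHz, appears at 25.3 kHz.
49.6 kHz > fs/2 = 28.1 kHz, folds to fs − 49.6 kHz = 6.6 kHz.
49.6 kHz and 175.2 kHz both map to 6.6 kHz.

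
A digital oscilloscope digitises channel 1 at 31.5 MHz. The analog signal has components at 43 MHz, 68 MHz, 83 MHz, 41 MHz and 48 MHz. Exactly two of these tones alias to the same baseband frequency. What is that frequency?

11.5 MHz

fs/2 = 15.75 MHz.
43 MHz mod fs = 11.5 MHz.
11.5 MHz ≤ fs/2 = 15.75 MHz, appears at 11.5 MHz.
68 MHz mod fs = 5 MHz.
5 MHz ≤ fs/2 = 15.75 MHz, appears at 5 MHz.
83 MHz mod fs = 20 MHz.
20 MHz > fs/2 = 15.75 MHz, folds to fs − 20 MHz = 11.5 MHz.
41 MHz mod fs = 9.5 MHz.
9.5 MHz ≤ fs/2 = 15.75 MHz, appears at 9.5 MHz.
48 MHz mod fs = 16.5 MHz.
16.5 MHz > fs/2 = 15.75 MHz, folds to fs − 16.5 MHz = 15 MHz.
43 MHz and 83 MHz both map to 11.5 MHz.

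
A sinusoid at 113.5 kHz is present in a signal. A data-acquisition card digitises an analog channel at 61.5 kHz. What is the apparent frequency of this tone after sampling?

113.5 kHz mod fs = 52 kHz.
52 kHz > fs/2 = 30.75 kHz, folds to fs − 52 kHz = 9.5 kHz.

9.5 kHz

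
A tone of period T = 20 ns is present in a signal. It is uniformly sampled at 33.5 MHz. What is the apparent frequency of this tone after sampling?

T = 20 ns → f = 1/T = 50 MHz.
50 MHz mod fs = 16.5 MHz.
16.5 MHz ≤ fs/2 = 16.75 MHz, appears at 16.5 MHz.

16.5 MHz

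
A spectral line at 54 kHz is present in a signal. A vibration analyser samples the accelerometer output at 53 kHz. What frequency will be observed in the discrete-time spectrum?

1 kHz

54 kHz mod fs = 1 kHz.
1 kHz ≤ fs/2 = 26.5 kHz, appears at 1 kHz.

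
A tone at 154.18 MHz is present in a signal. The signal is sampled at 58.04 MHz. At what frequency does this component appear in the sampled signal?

19.94 MHz

154.18 MHz mod fs = 38.1 MHz.
38.1 MHz > fs/2 = 29.02 MHz, folds to fs − 38.1 MHz = 19.94 MHz.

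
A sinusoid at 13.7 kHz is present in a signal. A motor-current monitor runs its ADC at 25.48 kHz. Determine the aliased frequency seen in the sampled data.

13.7 kHz > fs/2 = 12.74 kHz, folds to fs − 13.7 kHz = 11.78 kHz.

11.78 kHz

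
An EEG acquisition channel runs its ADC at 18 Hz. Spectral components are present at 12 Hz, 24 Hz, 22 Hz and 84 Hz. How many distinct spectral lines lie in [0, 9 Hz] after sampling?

2

fs/2 = 9 Hz.
12 Hz > fs/2 = 9 Hz, folds to fs − 12 Hz = 6 Hz.
24 Hz mod fs = 6 Hz.
6 Hz ≤ fs/2 = 9 Hz, appears at 6 Hz.
22 Hz mod fs = 4 Hz.
4 Hz ≤ fs/2 = 9 Hz, appears at 4 Hz.
84 Hz mod fs = 12 Hz.
12 Hz > fs/2 = 9 Hz, folds to fs − 12 Hz = 6 Hz.
Distinct values: {4 Hz, 6 Hz} → 2.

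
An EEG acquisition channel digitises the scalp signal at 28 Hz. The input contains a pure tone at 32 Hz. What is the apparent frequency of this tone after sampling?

4 Hz

32 Hz mod fs = 4 Hz.
4 Hz ≤ fs/2 = 14 Hz, appears at 4 Hz.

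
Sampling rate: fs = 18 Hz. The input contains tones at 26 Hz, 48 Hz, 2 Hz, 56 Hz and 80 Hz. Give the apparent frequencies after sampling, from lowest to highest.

fs/2 = 9 Hz.
26 Hz mod fs = 8 Hz.
8 Hz ≤ fs/2 = 9 Hz, appears at 8 Hz.
48 Hz mod fs = 12 Hz.
12 Hz > fs/2 = 9 Hz, folds to fs − 12 Hz = 6 Hz.
2 Hz ≤ fs/2 = 9 Hz, passes unchanged.
56 Hz mod fs = 2 Hz.
2 Hz ≤ fs/2 = 9 Hz, appears at 2 Hz.
80 Hz mod fs = 8 Hz.
8 Hz ≤ fs/2 = 9 Hz, appears at 8 Hz.
Distinct values: {2 Hz, 6 Hz, 8 Hz}.

2 Hz, 6 Hz, 8 Hz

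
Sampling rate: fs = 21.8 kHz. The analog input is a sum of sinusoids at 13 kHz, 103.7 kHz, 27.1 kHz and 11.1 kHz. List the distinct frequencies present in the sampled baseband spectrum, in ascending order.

fs/2 = 10.9 kHz.
13 kHz > fs/2 = 10.9 kHz, folds to fs − 13 kHz = 8.8 kHz.
103.7 kHz mod fs = 16.5 kHz.
16.5 kHz > fs/2 = 10.9 kHz, folds to fs − 16.5 kHz = 5.3 kHz.
27.1 kHz mod fs = 5.3 kHz.
5.3 kHz ≤ fs/2 = 10.9 kHz, appears at 5.3 kHz.
11.1 kHz > fs/2 = 10.9 kHz, folds to fs − 11.1 kHz = 10.7 kHz.
Distinct values: {5.3 kHz, 8.8 kHz, 10.7 kHz}.

5.3 kHz, 8.8 kHz, 10.7 kHz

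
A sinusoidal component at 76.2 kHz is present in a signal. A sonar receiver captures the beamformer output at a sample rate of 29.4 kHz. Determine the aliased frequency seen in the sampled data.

12 kHz

76.2 kHz mod fs = 17.4 kHz.
17.4 kHz > fs/2 = 14.7 kHz, folds to fs − 17.4 kHz = 12 kHz.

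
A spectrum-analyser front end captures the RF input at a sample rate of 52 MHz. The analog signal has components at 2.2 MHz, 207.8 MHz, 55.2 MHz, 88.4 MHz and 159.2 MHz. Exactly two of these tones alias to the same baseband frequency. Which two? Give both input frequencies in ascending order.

fs/2 = 26 MHz.
2.2 MHz ≤ fs/2 = 26 MHz, passes unchanged.
207.8 MHz mod fs = 51.8 MHz.
51.8 MHz > fs/2 = 26 MHz, folds to fs − 51.8 MHz = 0.2 MHz.
55.2 MHz mod fs = 3.2 MHz.
3.2 MHz ≤ fs/2 = 26 MHz, appears at 3.2 MHz.
88.4 MHz mod fs = 36.4 MHz.
36.4 MHz > fs/2 = 26 MHz, folds to fs − 36.4 MHz = 15.6 MHz.
159.2 MHz mod fs = 3.2 MHz.
3.2 MHz ≤ fs/2 = 26 MHz, appears at 3.2 MHz.
55.2 MHz and 159.2 MHz both map to 3.2 MHz.

55.2 MHz, 159.2 MHz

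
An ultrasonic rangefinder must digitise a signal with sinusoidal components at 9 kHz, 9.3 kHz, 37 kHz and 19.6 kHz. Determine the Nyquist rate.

74 kHz

Highest-frequency component: 37 kHz.
Nyquist rate = 2 × 37 kHz = 74 kHz.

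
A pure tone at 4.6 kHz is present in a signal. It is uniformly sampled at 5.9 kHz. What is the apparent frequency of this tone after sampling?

4.6 kHz > fs/2 = 2.95 kHz, folds to fs − 4.6 kHz = 1.3 kHz.

1.3 kHz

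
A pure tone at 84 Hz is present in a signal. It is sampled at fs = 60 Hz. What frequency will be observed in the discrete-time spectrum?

84 Hz mod fs = 24 Hz.
24 Hz ≤ fs/2 = 30 Hz, appears at 24 Hz.

24 Hz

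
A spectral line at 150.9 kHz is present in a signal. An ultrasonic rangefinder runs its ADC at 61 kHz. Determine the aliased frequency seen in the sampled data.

150.9 kHz mod fs = 28.9 kHz.
28.9 kHz ≤ fs/2 = 30.5 kHz, appears at 28.9 kHz.

28.9 kHz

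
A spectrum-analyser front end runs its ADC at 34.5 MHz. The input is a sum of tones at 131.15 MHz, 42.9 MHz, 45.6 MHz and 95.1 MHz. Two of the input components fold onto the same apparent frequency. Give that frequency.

8.4 MHz

fs/2 = 17.25 MHz.
131.15 MHz mod fs = 27.65 MHz.
27.65 MHz > fs/2 = 17.25 MHz, folds to fs − 27.65 MHz = 6.85 MHz.
42.9 MHz mod fs = 8.4 MHz.
8.4 MHz ≤ fs/2 = 17.25 MHz, appears at 8.4 MHz.
45.6 MHz mod fs = 11.1 MHz.
11.1 MHz ≤ fs/2 = 17.25 MHz, appears at 11.1 MHz.
95.1 MHz mod fs = 26.1 MHz.
26.1 MHz > fs/2 = 17.25 MHz, folds to fs − 26.1 MHz = 8.4 MHz.
42.9 MHz and 95.1 MHz both map to 8.4 MHz.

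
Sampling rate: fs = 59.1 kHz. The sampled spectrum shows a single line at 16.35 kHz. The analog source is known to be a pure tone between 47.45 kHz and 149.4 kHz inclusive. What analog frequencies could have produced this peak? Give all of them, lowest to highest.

Frequencies that alias to 16.35 kHz are k·fs ± 16.35 kHz for integer k ≥ 0.
k=0: 16.35 kHz.
k=1: 42.75 kHz, 75.45 kHz.
k=2: 101.85 kHz, 134.55 kHz.
k=3: 160.95 kHz, 193.65 kHz.
Within [47.45 kHz, 149.4 kHz]: 75.45 kHz, 101.85 kHz, 134.55 kHz.

75.45 kHz, 101.85 kHz, 134.55 kHz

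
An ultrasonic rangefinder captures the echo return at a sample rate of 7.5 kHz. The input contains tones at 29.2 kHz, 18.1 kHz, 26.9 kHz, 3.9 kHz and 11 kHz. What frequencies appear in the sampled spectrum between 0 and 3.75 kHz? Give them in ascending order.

fs/2 = 3.75 kHz.
29.2 kHz mod fs = 6.7 kHz.
6.7 kHz > fs/2 = 3.75 kHz, folds to fs − 6.7 kHz = 0.8 kHz.
18.1 kHz mod fs = 3.1 kHz.
3.1 kHz ≤ fs/2 = 3.75 kHz, appears at 3.1 kHz.
26.9 kHz mod fs = 4.4 kHz.
4.4 kHz > fs/2 = 3.75 kHz, folds to fs − 4.4 kHz = 3.1 kHz.
3.9 kHz > fs/2 = 3.75 kHz, folds to fs − 3.9 kHz = 3.6 kHz.
11 kHz mod fs = 3.5 kHz.
3.5 kHz ≤ fs/2 = 3.75 kHz, appears at 3.5 kHz.
Distinct values: {0.8 kHz, 3.1 kHz, 3.5 kHz, 3.6 kHz}.

0.8 kHz, 3.1 kHz, 3.5 kHz, 3.6 kHz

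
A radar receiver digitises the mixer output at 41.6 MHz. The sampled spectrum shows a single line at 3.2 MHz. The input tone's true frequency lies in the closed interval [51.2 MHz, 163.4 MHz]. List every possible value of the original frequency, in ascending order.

Frequencies that alias to 3.2 MHz are k·fs ± 3.2 MHz for integer k ≥ 0.
k=0: 3.2 MHz.
k=1: 38.4 MHz, 44.8 MHz.
k=2: 80 MHz, 86.4 MHz.
k=3: 121.6 MHz, 128 MHz.
k=4: 163.2 MHz, 169.6 MHz.
k=5: 204.8 MHz, 211.2 MHz.
Within [51.2 MHz, 163.4 MHz]: 80 MHz, 86.4 MHz, 121.6 MHz, 128 MHz, 163.2 MHz.

80 MHz, 86.4 MHz, 121.6 MHz, 128 MHz, 163.2 MHz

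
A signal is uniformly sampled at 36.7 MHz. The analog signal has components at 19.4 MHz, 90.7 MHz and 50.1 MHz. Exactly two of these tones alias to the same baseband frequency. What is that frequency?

fs/2 = 18.35 MHz.
19.4 MHz > fs/2 = 18.35 MHz, folds to fs − 19.4 MHz = 17.3 MHz.
90.7 MHz mod fs = 17.3 MHz.
17.3 MHz ≤ fs/2 = 18.35 MHz, appears at 17.3 MHz.
50.1 MHz mod fs = 13.4 MHz.
13.4 MHz ≤ fs/2 = 18.35 MHz, appears at 13.4 MHz.
19.4 MHz and 90.7 MHz both map to 17.3 MHz.

17.3 MHz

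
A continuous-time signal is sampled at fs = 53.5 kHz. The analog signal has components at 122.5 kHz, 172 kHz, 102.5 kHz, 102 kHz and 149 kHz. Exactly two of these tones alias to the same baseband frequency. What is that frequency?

11.5 kHz

fs/2 = 26.75 kHz.
122.5 kHz mod fs = 15.5 kHz.
15.5 kHz ≤ fs/2 = 26.75 kHz, appears at 15.5 kHz.
172 kHz mod fs = 11.5 kHz.
11.5 kHz ≤ fs/2 = 26.75 kHz, appears at 11.5 kHz.
102.5 kHz mod fs = 49 kHz.
49 kHz > fs/2 = 26.75 kHz, folds to fs − 49 kHz = 4.5 kHz.
102 kHz mod fs = 48.5 kHz.
48.5 kHz > fs/2 = 26.75 kHz, folds to fs − 48.5 kHz = 5 kHz.
149 kHz mod fs = 42 kHz.
42 kHz > fs/2 = 26.75 kHz, folds to fs − 42 kHz = 11.5 kHz.
149 kHz and 172 kHz both map to 11.5 kHz.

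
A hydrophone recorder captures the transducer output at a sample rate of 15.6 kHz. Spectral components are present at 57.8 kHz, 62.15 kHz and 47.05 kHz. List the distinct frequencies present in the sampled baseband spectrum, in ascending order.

fs/2 = 7.8 kHz.
57.8 kHz mod fs = 11 kHz.
11 kHz > fs/2 = 7.8 kHz, folds to fs − 11 kHz = 4.6 kHz.
62.15 kHz mod fs = 15.35 kHz.
15.35 kHz > fs/2 = 7.8 kHz, folds to fs − 15.35 kHz = 0.25 kHz.
47.05 kHz mod fs = 0.25 kHz.
0.25 kHz ≤ fs/2 = 7.8 kHz, appears at 0.25 kHz.
Distinct values: {0.25 kHz, 4.6 kHz}.

0.25 kHz, 4.6 kHz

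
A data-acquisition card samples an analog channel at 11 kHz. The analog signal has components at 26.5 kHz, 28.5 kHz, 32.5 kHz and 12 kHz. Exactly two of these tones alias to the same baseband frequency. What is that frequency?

fs/2 = 5.5 kHz.
26.5 kHz mod fs = 4.5 kHz.
4.5 kHz ≤ fs/2 = 5.5 kHz, appears at 4.5 kHz.
28.5 kHz mod fs = 6.5 kHz.
6.5 kHz > fs/2 = 5.5 kHz, folds to fs − 6.5 kHz = 4.5 kHz.
32.5 kHz mod fs = 10.5 kHz.
10.5 kHz > fs/2 = 5.5 kHz, folds to fs − 10.5 kHz = 0.5 kHz.
12 kHz mod fs = 1 kHz.
1 kHz ≤ fs/2 = 5.5 kHz, appears at 1 kHz.
26.5 kHz and 28.5 kHz both map to 4.5 kHz.

4.5 kHz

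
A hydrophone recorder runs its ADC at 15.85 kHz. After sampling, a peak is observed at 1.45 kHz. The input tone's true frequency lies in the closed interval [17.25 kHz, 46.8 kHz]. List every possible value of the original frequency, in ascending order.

Frequencies that alias to 1.45 kHz are k·fs ± 1.45 kHz for integer k ≥ 0.
k=0: 1.45 kHz.
k=1: 14.4 kHz, 17.3 kHz.
k=2: 30.25 kHz, 33.15 kHz.
k=3: 46.1 kHz, 49 kHz.
k=4: 61.95 kHz, 64.85 kHz.
Within [17.25 kHz, 46.8 kHz]: 17.3 kHz, 30.25 kHz, 33.15 kHz, 46.1 kHz.

17.3 kHz, 30.25 kHz, 33.15 kHz, 46.1 kHz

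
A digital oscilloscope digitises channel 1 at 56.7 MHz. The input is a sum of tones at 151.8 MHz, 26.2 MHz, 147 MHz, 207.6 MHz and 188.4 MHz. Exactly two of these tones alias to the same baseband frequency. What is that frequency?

fs/2 = 28.35 MHz.
151.8 MHz mod fs = 38.4 MHz.
38.4 MHz > fs/2 = 28.35 MHz, folds to fs − 38.4 MHz = 18.3 MHz.
26.2 MHz ≤ fs/2 = 28.35 MHz, passes unchanged.
147 MHz mod fs = 33.6 MHz.
33.6 MHz > fs/2 = 28.35 MHz, folds to fs − 33.6 MHz = 23.1 MHz.
207.6 MHz mod fs = 37.5 MHz.
37.5 MHz > fs/2 = 28.35 MHz, folds to fs − 37.5 MHz = 19.2 MHz.
188.4 MHz mod fs = 18.3 MHz.
18.3 MHz ≤ fs/2 = 28.35 MHz, appears at 18.3 MHz.
151.8 MHz and 188.4 MHz both map to 18.3 MHz.

18.3 MHz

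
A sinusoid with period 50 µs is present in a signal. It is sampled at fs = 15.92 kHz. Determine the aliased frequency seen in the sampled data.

T = 50 µs → f = 1/T = 20 kHz.
20 kHz mod fs = 4.08 kHz.
4.08 kHz ≤ fs/2 = 7.96 kHz, appears at 4.08 kHz.

4.08 kHz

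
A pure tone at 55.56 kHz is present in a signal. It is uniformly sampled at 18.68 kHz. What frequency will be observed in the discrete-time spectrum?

55.56 kHz mod fs = 18.2 kHz.
18.2 kHz > fs/2 = 9.34 kHz, folds to fs − 18.2 kHz = 0.48 kHz.

0.48 kHz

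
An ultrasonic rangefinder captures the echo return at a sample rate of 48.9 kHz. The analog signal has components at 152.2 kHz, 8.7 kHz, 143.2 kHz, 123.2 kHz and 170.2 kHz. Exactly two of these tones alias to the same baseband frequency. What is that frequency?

23.5 kHz

fs/2 = 24.45 kHz.
152.2 kHz mod fs = 5.5 kHz.
5.5 kHz ≤ fs/2 = 24.45 kHz, appears at 5.5 kHz.
8.7 kHz ≤ fs/2 = 24.45 kHz, passes unchanged.
143.2 kHz mod fs = 45.4 kHz.
45.4 kHz > fs/2 = 24.45 kHz, folds to fs − 45.4 kHz = 3.5 kHz.
123.2 kHz mod fs = 25.4 kHz.
25.4 kHz > fs/2 = 24.45 kHz, folds to fs − 25.4 kHz = 23.5 kHz.
170.2 kHz mod fs = 23.5 kHz.
23.5 kHz ≤ fs/2 = 24.45 kHz, appears at 23.5 kHz.
123.2 kHz and 170.2 kHz both map to 23.5 kHz.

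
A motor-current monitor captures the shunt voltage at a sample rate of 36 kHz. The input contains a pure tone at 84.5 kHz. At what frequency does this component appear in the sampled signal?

84.5 kHz mod fs = 12.5 kHz.
12.5 kHz ≤ fs/2 = 18 kHz, appears at 12.5 kHz.

12.5 kHz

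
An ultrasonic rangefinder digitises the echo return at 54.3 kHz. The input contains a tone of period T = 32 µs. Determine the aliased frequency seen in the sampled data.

23.05 kHz

T = 32 µs → f = 1/T = 31.25 kHz.
31.25 kHz > fs/2 = 27.15 kHz, folds to fs − 31.25 kHz = 23.05 kHz.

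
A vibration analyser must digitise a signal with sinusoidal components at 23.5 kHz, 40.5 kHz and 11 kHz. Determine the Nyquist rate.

81 kHz

Highest-frequency component: 40.5 kHz.
Nyquist rate = 2 × 40.5 kHz = 81 kHz.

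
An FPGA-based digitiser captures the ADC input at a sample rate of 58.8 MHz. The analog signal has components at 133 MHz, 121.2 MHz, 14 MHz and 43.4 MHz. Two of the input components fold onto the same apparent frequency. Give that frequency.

15.4 MHz

fs/2 = 29.4 MHz.
133 MHz mod fs = 15.4 MHz.
15.4 MHz ≤ fs/2 = 29.4 MHz, appears at 15.4 MHz.
121.2 MHz mod fs = 3.6 MHz.
3.6 MHz ≤ fs/2 = 29.4 MHz, appears at 3.6 MHz.
14 MHz ≤ fs/2 = 29.4 MHz, passes unchanged.
43.4 MHz > fs/2 = 29.4 MHz, folds to fs − 43.4 MHz = 15.4 MHz.
43.4 MHz and 133 MHz both map to 15.4 MHz.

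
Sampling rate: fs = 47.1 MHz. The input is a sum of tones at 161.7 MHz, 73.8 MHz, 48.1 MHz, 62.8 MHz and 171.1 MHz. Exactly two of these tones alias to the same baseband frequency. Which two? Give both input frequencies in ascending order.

fs/2 = 23.55 MHz.
161.7 MHz mod fs = 20.4 MHz.
20.4 MHz ≤ fs/2 = 23.55 MHz, appears at 20.4 MHz.
73.8 MHz mod fs = 26.7 MHz.
26.7 MHz > fs/2 = 23.55 MHz, folds to fs − 26.7 MHz = 20.4 MHz.
48.1 MHz mod fs = 1 MHz.
1 MHz ≤ fs/2 = 23.55 MHz, appears at 1 MHz.
62.8 MHz mod fs = 15.7 MHz.
15.7 MHz ≤ fs/2 = 23.55 MHz, appears at 15.7 MHz.
171.1 MHz mod fs = 29.8 MHz.
29.8 MHz > fs/2 = 23.55 MHz, folds to fs − 29.8 MHz = 17.3 MHz.
73.8 MHz and 161.7 MHz both map to 20.4 MHz.

73.8 MHz, 161.7 MHz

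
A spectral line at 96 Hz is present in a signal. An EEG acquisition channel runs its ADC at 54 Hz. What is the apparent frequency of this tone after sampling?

96 Hz mod fs = 42 Hz.
42 Hz > fs/2 = 27 Hz, folds to fs − 42 Hz = 12 Hz.

12 Hz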